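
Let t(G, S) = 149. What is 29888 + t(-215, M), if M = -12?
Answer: 30037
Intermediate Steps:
29888 + t(-215, M) = 29888 + 149 = 30037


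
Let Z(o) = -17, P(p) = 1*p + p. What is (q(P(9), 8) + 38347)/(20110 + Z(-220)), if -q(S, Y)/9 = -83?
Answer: 39094/20093 ≈ 1.9457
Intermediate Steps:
P(p) = 2*p (P(p) = p + p = 2*p)
q(S, Y) = 747 (q(S, Y) = -9*(-83) = 747)
(q(P(9), 8) + 38347)/(20110 + Z(-220)) = (747 + 38347)/(20110 - 17) = 39094/20093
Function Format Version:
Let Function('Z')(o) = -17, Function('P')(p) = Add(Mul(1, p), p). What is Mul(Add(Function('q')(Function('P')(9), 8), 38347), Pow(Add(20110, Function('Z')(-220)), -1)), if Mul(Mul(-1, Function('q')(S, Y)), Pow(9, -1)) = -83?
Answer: Rational(39094, 20093) ≈ 1.9457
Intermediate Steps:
Function('P')(p) = Mul(2, p) (Function('P')(p) = Add(p, p) = Mul(2, p))
Function('q')(S, Y) = 747 (Function('q')(S, Y) = Mul(-9, -83) = 747)
Mul(Add(Function('q')(Function('P')(9), 8), 38347), Pow(Add(20110, Function('Z')(-220)), -1)) = Mul(Add(747, 38347), Pow(Add(20110, -17), -1)) = Mul(39094, Pow(20093, -1)) = Mul(39094, Rational(1, 20093)) = Rational(39094, 20093)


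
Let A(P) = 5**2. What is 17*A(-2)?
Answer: 425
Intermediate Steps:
A(P) = 25
17*A(-2) = 17*25 = 425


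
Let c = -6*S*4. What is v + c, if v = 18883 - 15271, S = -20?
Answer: 4092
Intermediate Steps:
c = 480 (c = -6*(-20)*4 = 120*4 = 480)
v = 3612
v + c = 3612 + 480 = 4092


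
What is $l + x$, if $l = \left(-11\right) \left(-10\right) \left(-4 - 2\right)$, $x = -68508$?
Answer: $-69168$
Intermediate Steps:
$l = -660$ ($l = 110 \left(-6\right) = -660$)
$l + x = -660 - 68508 = -69168$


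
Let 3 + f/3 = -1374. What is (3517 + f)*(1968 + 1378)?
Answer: -2054444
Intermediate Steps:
f = -4131 (f = -9 + 3*(-1374) = -9 - 4122 = -4131)
(3517 + f)*(1968 + 1378) = (3517 - 4131)*(1968 + 1378) = -614*3346 = -2054444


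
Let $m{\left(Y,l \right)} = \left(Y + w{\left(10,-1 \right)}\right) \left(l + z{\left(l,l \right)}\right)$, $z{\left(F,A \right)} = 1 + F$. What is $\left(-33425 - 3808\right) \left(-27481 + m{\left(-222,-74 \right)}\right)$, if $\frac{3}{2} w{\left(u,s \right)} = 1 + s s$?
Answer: $-184563981$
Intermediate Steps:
$w{\left(u,s \right)} = \frac{2}{3} + \frac{2 s^{2}}{3}$ ($w{\left(u,s \right)} = \frac{2 \left(1 + s s\right)}{3} = \frac{2 \left(1 + s^{2}\right)}{3} = \frac{2}{3} + \frac{2 s^{2}}{3}$)
$m{\left(Y,l \right)} = \left(1 + 2 l\right) \left(\frac{4}{3} + Y\right)$ ($m{\left(Y,l \right)} = \left(Y + \left(\frac{2}{3} + \frac{2 \left(-1\right)^{2}}{3}\right)\right) \left(l + \left(1 + l\right)\right) = \left(Y + \left(\frac{2}{3} + \frac{2}{3} \cdot 1\right)\right) \left(1 + 2 l\right) = \left(Y + \left(\frac{2}{3} + \frac{2}{3}\right)\right) \left(1 + 2 l\right) = \left(Y + \frac{4}{3}\right) \left(1 + 2 l\right) = \left(\frac{4}{3} + Y\right) \left(1 + 2 l\right) = \left(1 + 2 l\right) \left(\frac{4}{3} + Y\right)$)
$\left(-33425 - 3808\right) \left(-27481 + m{\left(-222,-74 \right)}\right) = \left(-33425 - 3808\right) \left(-27481 + \left(\frac{4}{3} - 222 + \frac{8}{3} \left(-74\right) + 2 \left(-222\right) \left(-74\right)\right)\right) = - 37233 \left(-27481 + \left(\frac{4}{3} - 222 - \frac{592}{3} + 32856\right)\right) = - 37233 \left(-27481 + 32438\right) = \left(-37233\right) 4957 = -184563981$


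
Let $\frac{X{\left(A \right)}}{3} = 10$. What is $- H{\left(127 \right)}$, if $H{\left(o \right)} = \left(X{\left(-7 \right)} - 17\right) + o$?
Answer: $-140$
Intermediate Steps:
$X{\left(A \right)} = 30$ ($X{\left(A \right)} = 3 \cdot 10 = 30$)
$H{\left(o \right)} = 13 + o$ ($H{\left(o \right)} = \left(30 - 17\right) + o = 13 + o$)
$- H{\left(127 \right)} = - (13 + 127) = \left(-1\right) 140 = -140$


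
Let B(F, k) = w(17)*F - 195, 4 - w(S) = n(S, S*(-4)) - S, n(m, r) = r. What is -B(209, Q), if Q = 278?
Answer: -18406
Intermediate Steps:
w(S) = 4 + 5*S (w(S) = 4 - (S*(-4) - S) = 4 - (-4*S - S) = 4 - (-5)*S = 4 + 5*S)
B(F, k) = -195 + 89*F (B(F, k) = (4 + 5*17)*F - 195 = (4 + 85)*F - 195 = 89*F - 195 = -195 + 89*F)
-B(209, Q) = -(-195 + 89*209) = -(-195 + 18601) = -1*18406 = -18406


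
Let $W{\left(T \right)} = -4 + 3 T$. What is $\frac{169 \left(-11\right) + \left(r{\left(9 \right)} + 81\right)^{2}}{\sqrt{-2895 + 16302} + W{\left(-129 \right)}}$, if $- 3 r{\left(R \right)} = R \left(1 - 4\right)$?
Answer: $- \frac{2440231}{139474} - \frac{6241 \sqrt{13407}}{139474} \approx -22.677$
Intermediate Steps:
$r{\left(R \right)} = R$ ($r{\left(R \right)} = - \frac{R \left(1 - 4\right)}{3} = - \frac{R \left(-3\right)}{3} = - \frac{\left(-3\right) R}{3} = R$)
$\frac{169 \left(-11\right) + \left(r{\left(9 \right)} + 81\right)^{2}}{\sqrt{-2895 + 16302} + W{\left(-129 \right)}} = \frac{169 \left(-11\right) + \left(9 + 81\right)^{2}}{\sqrt{-2895 + 16302} + \left(-4 + 3 \left(-129\right)\right)} = \frac{-1859 + 90^{2}}{\sqrt{13407} - 391} = \frac{-1859 + 8100}{\sqrt{13407} - 391} = \frac{6241}{-391 + \sqrt{13407}}$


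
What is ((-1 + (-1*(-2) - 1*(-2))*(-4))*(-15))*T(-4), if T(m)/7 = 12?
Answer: 21420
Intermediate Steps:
T(m) = 84 (T(m) = 7*12 = 84)
((-1 + (-1*(-2) - 1*(-2))*(-4))*(-15))*T(-4) = ((-1 + (-1*(-2) - 1*(-2))*(-4))*(-15))*84 = ((-1 + (2 + 2)*(-4))*(-15))*84 = ((-1 + 4*(-4))*(-15))*84 = ((-1 - 16)*(-15))*84 = -17*(-15)*84 = 255*84 = 21420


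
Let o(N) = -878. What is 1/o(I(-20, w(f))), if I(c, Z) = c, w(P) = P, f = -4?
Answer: -1/878 ≈ -0.0011390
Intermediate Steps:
1/o(I(-20, w(f))) = 1/(-878) = -1/878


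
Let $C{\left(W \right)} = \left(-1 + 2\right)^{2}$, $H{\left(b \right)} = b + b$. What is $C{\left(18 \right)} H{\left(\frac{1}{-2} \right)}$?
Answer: $-1$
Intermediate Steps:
$H{\left(b \right)} = 2 b$
$C{\left(W \right)} = 1$ ($C{\left(W \right)} = 1^{2} = 1$)
$C{\left(18 \right)} H{\left(\frac{1}{-2} \right)} = 1 \frac{2}{-2} = 1 \cdot 2 \left(- \frac{1}{2}\right) = 1 \left(-1\right) = -1$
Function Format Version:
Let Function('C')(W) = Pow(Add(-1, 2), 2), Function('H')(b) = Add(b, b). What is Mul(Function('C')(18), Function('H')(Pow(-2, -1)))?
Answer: -1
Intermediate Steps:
Function('H')(b) = Mul(2, b)
Function('C')(W) = 1 (Function('C')(W) = Pow(1, 2) = 1)
Mul(Function('C')(18), Function('H')(Pow(-2, -1))) = Mul(1, Mul(2, Pow(-2, -1))) = Mul(1, Mul(2, Rational(-1, 2))) = Mul(1, -1) = -1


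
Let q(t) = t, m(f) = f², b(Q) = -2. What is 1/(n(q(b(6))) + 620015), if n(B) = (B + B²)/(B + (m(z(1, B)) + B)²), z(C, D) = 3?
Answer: 47/29140707 ≈ 1.6129e-6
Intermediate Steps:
n(B) = (B + B²)/(B + (9 + B)²) (n(B) = (B + B²)/(B + (3² + B)²) = (B + B²)/(B + (9 + B)²))
1/(n(q(b(6))) + 620015) = 1/(-2*(1 - 2)/(-2 + (9 - 2)²) + 620015) = 1/(-2*(-1)/(-2 + 7²) + 620015) = 1/(-2*(-1)/(-2 + 49) + 620015) = 1/(-2*(-1)/47 + 620015) = 1/(-2*1/47*(-1) + 620015) = 1/(2/47 + 620015) = 1/(29140707/47) = 47/29140707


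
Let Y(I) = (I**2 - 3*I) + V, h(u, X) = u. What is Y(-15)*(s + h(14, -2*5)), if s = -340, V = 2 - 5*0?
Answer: -88672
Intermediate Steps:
V = 2 (V = 2 + 0 = 2)
Y(I) = 2 + I**2 - 3*I (Y(I) = (I**2 - 3*I) + 2 = 2 + I**2 - 3*I)
Y(-15)*(s + h(14, -2*5)) = (2 + (-15)**2 - 3*(-15))*(-340 + 14) = (2 + 225 + 45)*(-326) = 272*(-326) = -88672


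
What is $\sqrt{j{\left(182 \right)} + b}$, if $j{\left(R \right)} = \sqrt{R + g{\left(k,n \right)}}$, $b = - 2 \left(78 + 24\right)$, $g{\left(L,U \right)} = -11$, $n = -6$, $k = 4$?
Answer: $\sqrt{-204 + 3 \sqrt{19}} \approx 13.818 i$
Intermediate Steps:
$b = -204$ ($b = \left(-2\right) 102 = -204$)
$j{\left(R \right)} = \sqrt{-11 + R}$ ($j{\left(R \right)} = \sqrt{R - 11} = \sqrt{-11 + R}$)
$\sqrt{j{\left(182 \right)} + b} = \sqrt{\sqrt{-11 + 182} - 204} = \sqrt{\sqrt{171} - 204} = \sqrt{3 \sqrt{19} - 204} = \sqrt{-204 + 3 \sqrt{19}}$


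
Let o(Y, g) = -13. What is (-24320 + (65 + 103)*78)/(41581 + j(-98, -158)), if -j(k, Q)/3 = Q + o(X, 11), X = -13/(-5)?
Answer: -5608/21047 ≈ -0.26645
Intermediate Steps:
X = 13/5 (X = -13*(-1/5) = 13/5 ≈ 2.6000)
j(k, Q) = 39 - 3*Q (j(k, Q) = -3*(Q - 13) = -3*(-13 + Q) = 39 - 3*Q)
(-24320 + (65 + 103)*78)/(41581 + j(-98, -158)) = (-24320 + (65 + 103)*78)/(41581 + (39 - 3*(-158))) = (-24320 + 168*78)/(41581 + (39 + 474)) = (-24320 + 13104)/(41581 + 513) = -11216/42094 = -11216*1/42094 = -5608/21047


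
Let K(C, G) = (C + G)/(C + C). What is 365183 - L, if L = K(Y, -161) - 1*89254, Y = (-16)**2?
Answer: 232671649/512 ≈ 4.5444e+5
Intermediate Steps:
Y = 256
K(C, G) = (C + G)/(2*C) (K(C, G) = (C + G)/((2*C)) = (C + G)*(1/(2*C)) = (C + G)/(2*C))
L = -45697953/512 (L = (1/2)*(256 - 161)/256 - 1*89254 = (1/2)*(1/256)*95 - 89254 = 95/512 - 89254 = -45697953/512 ≈ -89254.)
365183 - L = 365183 - 1*(-45697953/512) = 365183 + 45697953/512 = 232671649/512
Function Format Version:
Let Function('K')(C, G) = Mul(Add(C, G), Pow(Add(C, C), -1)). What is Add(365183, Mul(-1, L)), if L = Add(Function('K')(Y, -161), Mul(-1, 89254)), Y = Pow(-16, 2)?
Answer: Rational(232671649, 512) ≈ 4.5444e+5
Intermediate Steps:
Y = 256
Function('K')(C, G) = Mul(Rational(1, 2), Pow(C, -1), Add(C, G)) (Function('K')(C, G) = Mul(Add(C, G), Pow(Mul(2, C), -1)) = Mul(Add(C, G), Mul(Rational(1, 2), Pow(C, -1))) = Mul(Rational(1, 2), Pow(C, -1), Add(C, G)))
L = Rational(-45697953, 512) (L = Add(Mul(Rational(1, 2), Pow(256, -1), Add(256, -161)), Mul(-1, 89254)) = Add(Mul(Rational(1, 2), Rational(1, 256), 95), -89254) = Add(Rational(95, 512), -89254) = Rational(-45697953, 512) ≈ -89254.)
Add(365183, Mul(-1, L)) = Add(365183, Mul(-1, Rational(-45697953, 512))) = Add(365183, Rational(45697953, 512)) = Rational(232671649, 512)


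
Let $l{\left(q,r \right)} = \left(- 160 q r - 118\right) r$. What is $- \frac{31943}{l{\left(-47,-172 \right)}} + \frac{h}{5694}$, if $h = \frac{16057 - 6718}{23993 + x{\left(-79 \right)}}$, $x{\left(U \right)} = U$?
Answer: $- \frac{17209909607}{229514490238488} \approx -7.4984 \cdot 10^{-5}$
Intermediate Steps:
$l{\left(q,r \right)} = r \left(-118 - 160 q r\right)$ ($l{\left(q,r \right)} = \left(- 160 q r - 118\right) r = \left(-118 - 160 q r\right) r = r \left(-118 - 160 q r\right)$)
$h = \frac{849}{2174}$ ($h = \frac{16057 - 6718}{23993 - 79} = \frac{9339}{23914} = 9339 \cdot \frac{1}{23914} = \frac{849}{2174} \approx 0.39052$)
$- \frac{31943}{l{\left(-47,-172 \right)}} + \frac{h}{5694} = - \frac{31943}{\left(-2\right) \left(-172\right) \left(59 + 80 \left(-47\right) \left(-172\right)\right)} + \frac{849}{2174 \cdot 5694} = - \frac{31943}{\left(-2\right) \left(-172\right) \left(59 + 646720\right)} + \frac{849}{2174} \cdot \frac{1}{5694} = - \frac{31943}{\left(-2\right) \left(-172\right) 646779} + \frac{283}{4126252} = - \frac{31943}{222491976} + \frac{283}{4126252} = - \frac{17209909607}{229514490238488}$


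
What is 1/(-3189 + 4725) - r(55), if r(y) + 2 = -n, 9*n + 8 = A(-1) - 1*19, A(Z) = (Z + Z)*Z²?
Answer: -5629/4608 ≈ -1.2216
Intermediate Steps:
A(Z) = 2*Z³ (A(Z) = (2*Z)*Z² = 2*Z³)
n = -29/9 (n = -8/9 + (2*(-1)³ - 1*19)/9 = -8/9 + (2*(-1) - 19)/9 = -8/9 + (-2 - 19)/9 = -8/9 + (⅑)*(-21) = -8/9 - 7/3 = -29/9 ≈ -3.2222)
r(y) = 11/9 (r(y) = -2 - 1*(-29/9) = -2 + 29/9 = 11/9)
1/(-3189 + 4725) - r(55) = 1/(-3189 + 4725) - 1*11/9 = 1/1536 - 11/9 = -5629/4608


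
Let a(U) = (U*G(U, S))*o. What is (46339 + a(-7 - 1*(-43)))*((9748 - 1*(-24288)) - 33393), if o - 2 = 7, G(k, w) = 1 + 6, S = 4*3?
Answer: 31254301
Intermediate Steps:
S = 12
G(k, w) = 7
o = 9 (o = 2 + 7 = 9)
a(U) = 63*U (a(U) = (U*7)*9 = (7*U)*9 = 63*U)
(46339 + a(-7 - 1*(-43)))*((9748 - 1*(-24288)) - 33393) = (46339 + 63*(-7 - 1*(-43)))*((9748 - 1*(-24288)) - 33393) = (46339 + 63*(-7 + 43))*((9748 + 24288) - 33393) = (46339 + 63*36)*(34036 - 33393) = (46339 + 2268)*643 = 48607*643 = 31254301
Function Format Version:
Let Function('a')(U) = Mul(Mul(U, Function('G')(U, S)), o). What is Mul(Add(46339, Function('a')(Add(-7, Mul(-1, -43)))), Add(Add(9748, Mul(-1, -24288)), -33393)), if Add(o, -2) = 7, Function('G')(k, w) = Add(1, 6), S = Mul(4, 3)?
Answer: 31254301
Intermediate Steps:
S = 12
Function('G')(k, w) = 7
o = 9 (o = Add(2, 7) = 9)
Function('a')(U) = Mul(63, U) (Function('a')(U) = Mul(Mul(U, 7), 9) = Mul(Mul(7, U), 9) = Mul(63, U))
Mul(Add(46339, Function('a')(Add(-7, Mul(-1, -43)))), Add(Add(9748, Mul(-1, -24288)), -33393)) = Mul(Add(46339, Mul(63, Add(-7, Mul(-1, -43)))), Add(Add(9748, Mul(-1, -24288)), -33393)) = Mul(Add(46339, Mul(63, Add(-7, 43))), Add(Add(9748, 24288), -33393)) = Mul(Add(46339, Mul(63, 36)), Add(34036, -33393)) = Mul(Add(46339, 2268), 643) = Mul(48607, 643) = 31254301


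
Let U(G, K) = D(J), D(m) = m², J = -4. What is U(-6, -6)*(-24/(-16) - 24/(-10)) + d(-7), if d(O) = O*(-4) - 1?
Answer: 447/5 ≈ 89.400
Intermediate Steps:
d(O) = -1 - 4*O (d(O) = -4*O - 1 = -1 - 4*O)
U(G, K) = 16 (U(G, K) = (-4)² = 16)
U(-6, -6)*(-24/(-16) - 24/(-10)) + d(-7) = 16*(-24/(-16) - 24/(-10)) + (-1 - 4*(-7)) = 16*(-24*(-1/16) - 24*(-⅒)) + (-1 + 28) = 16*(3/2 + 12/5) + 27 = 16*(39/10) + 27 = 312/5 + 27 = 447/5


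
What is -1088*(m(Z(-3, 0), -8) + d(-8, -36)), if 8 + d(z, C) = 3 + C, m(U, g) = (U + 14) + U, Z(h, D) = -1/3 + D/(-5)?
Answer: 90304/3 ≈ 30101.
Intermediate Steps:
Z(h, D) = -⅓ - D/5 (Z(h, D) = -1*⅓ + D*(-⅕) = -⅓ - D/5)
m(U, g) = 14 + 2*U (m(U, g) = (14 + U) + U = 14 + 2*U)
d(z, C) = -5 + C (d(z, C) = -8 + (3 + C) = -5 + C)
-1088*(m(Z(-3, 0), -8) + d(-8, -36)) = -1088*((14 + 2*(-⅓ - ⅕*0)) + (-5 - 36)) = -1088*((14 + 2*(-⅓ + 0)) - 41) = -1088*((14 + 2*(-⅓)) - 41) = -1088*((14 - ⅔) - 41) = -1088*(40/3 - 41) = -1088*(-83/3) = 90304/3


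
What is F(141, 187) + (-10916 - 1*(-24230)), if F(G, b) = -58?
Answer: 13256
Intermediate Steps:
F(141, 187) + (-10916 - 1*(-24230)) = -58 + (-10916 - 1*(-24230)) = -58 + (-10916 + 24230) = -58 + 13314 = 13256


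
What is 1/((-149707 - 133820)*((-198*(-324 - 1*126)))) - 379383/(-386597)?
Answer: 9584070353846503/9766312266852900 ≈ 0.98134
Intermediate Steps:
1/((-149707 - 133820)*((-198*(-324 - 1*126)))) - 379383/(-386597) = 1/((-283527)*((-198*(-324 - 126)))) - 379383*(-1/386597) = -1/(283527*((-198*(-450)))) + 379383/386597 = -1/283527/89100 + 379383/386597 = -1/283527*1/89100 + 379383/386597 = -1/25262255700 + 379383/386597 = 9584070353846503/9766312266852900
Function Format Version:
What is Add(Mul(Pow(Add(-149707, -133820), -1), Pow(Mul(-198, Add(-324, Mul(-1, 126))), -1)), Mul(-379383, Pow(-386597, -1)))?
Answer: Rational(9584070353846503, 9766312266852900) ≈ 0.98134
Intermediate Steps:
Add(Mul(Pow(Add(-149707, -133820), -1), Pow(Mul(-198, Add(-324, Mul(-1, 126))), -1)), Mul(-379383, Pow(-386597, -1))) = Add(Mul(Pow(-283527, -1), Pow(Mul(-198, Add(-324, -126)), -1)), Mul(-379383, Rational(-1, 386597))) = Add(Mul(Rational(-1, 283527), Pow(Mul(-198, -450), -1)), Rational(379383, 386597)) = Add(Mul(Rational(-1, 283527), Pow(89100, -1)), Rational(379383, 386597)) = Add(Mul(Rational(-1, 283527), Rational(1, 89100)), Rational(379383, 386597)) = Add(Rational(-1, 25262255700), Rational(379383, 386597)) = Rational(9584070353846503, 9766312266852900)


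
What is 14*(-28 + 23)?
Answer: -70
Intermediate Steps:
14*(-28 + 23) = 14*(-5) = -70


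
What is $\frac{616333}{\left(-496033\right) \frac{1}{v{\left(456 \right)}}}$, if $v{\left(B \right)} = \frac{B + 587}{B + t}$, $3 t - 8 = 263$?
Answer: $- \frac{12942993}{5456363} \approx -2.3721$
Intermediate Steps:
$t = \frac{271}{3}$ ($t = \frac{8}{3} + \frac{1}{3} \cdot 263 = \frac{8}{3} + \frac{263}{3} = \frac{271}{3} \approx 90.333$)
$v{\left(B \right)} = \frac{587 + B}{\frac{271}{3} + B}$ ($v{\left(B \right)} = \frac{B + 587}{B + \frac{271}{3}} = \frac{587 + B}{\frac{271}{3} + B}$)
$\frac{616333}{\left(-496033\right) \frac{1}{v{\left(456 \right)}}} = \frac{616333}{\left(-496033\right) \frac{1}{3 \frac{1}{271 + 3 \cdot 456} \left(587 + 456\right)}} = \frac{616333}{\left(-496033\right) \frac{1}{3 \frac{1}{271 + 1368} \cdot 1043}} = \frac{616333}{\left(-496033\right) \frac{1}{3 \cdot \frac{1}{1639} \cdot 1043}} = \frac{616333}{\left(-496033\right) \frac{1}{\frac{21}{11}}} = \frac{616333}{\left(-496033\right) \frac{11}{21}} = \frac{616333}{- \frac{5456363}{21}} = 616333 \left(- \frac{21}{5456363}\right) = - \frac{12942993}{5456363}$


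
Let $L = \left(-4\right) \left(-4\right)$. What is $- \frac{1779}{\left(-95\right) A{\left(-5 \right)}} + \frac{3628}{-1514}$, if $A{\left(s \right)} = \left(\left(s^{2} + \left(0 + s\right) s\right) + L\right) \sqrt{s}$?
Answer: $- \frac{1814}{757} - \frac{593 i \sqrt{5}}{10450} \approx -2.3963 - 0.12689 i$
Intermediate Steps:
$L = 16$
$A{\left(s \right)} = \sqrt{s} \left(16 + 2 s^{2}\right)$ ($A{\left(s \right)} = \left(\left(s^{2} + \left(0 + s\right) s\right) + 16\right) \sqrt{s} = \left(\left(s^{2} + s s\right) + 16\right) \sqrt{s} = \left(\left(s^{2} + s^{2}\right) + 16\right) \sqrt{s} = \left(2 s^{2} + 16\right) \sqrt{s} = \left(16 + 2 s^{2}\right) \sqrt{s} = \sqrt{s} \left(16 + 2 s^{2}\right)$)
$- \frac{1779}{\left(-95\right) A{\left(-5 \right)}} + \frac{3628}{-1514} = - \frac{1779}{\left(-95\right) 2 \sqrt{-5} \left(8 + \left(-5\right)^{2}\right)} + \frac{3628}{-1514} = - \frac{1779}{\left(-95\right) 2 i \sqrt{5} \left(8 + 25\right)} + 3628 \left(- \frac{1}{1514}\right) = - \frac{1779}{\left(-95\right) 2 i \sqrt{5} \cdot 33} - \frac{1814}{757} = - \frac{1779}{\left(-95\right) 66 i \sqrt{5}} - \frac{1814}{757} = - \frac{1779}{\left(-6270\right) i \sqrt{5}} - \frac{1814}{757} = - 1779 \frac{i \sqrt{5}}{31350} - \frac{1814}{757} = - \frac{593 i \sqrt{5}}{10450} - \frac{1814}{757} = - \frac{1814}{757} - \frac{593 i \sqrt{5}}{10450}$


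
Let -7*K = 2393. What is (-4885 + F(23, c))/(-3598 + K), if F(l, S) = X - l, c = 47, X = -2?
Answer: 34370/27579 ≈ 1.2462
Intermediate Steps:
F(l, S) = -2 - l
K = -2393/7 (K = -⅐*2393 = -2393/7 ≈ -341.86)
(-4885 + F(23, c))/(-3598 + K) = (-4885 + (-2 - 1*23))/(-3598 - 2393/7) = (-4885 + (-2 - 23))/(-27579/7) = (-4885 - 25)*(-7/27579) = -4910*(-7/27579) = 34370/27579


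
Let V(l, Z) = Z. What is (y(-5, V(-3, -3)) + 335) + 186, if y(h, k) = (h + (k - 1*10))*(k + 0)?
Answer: 575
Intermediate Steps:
y(h, k) = k*(-10 + h + k) (y(h, k) = (h + (k - 10))*k = (h + (-10 + k))*k = (-10 + h + k)*k = k*(-10 + h + k))
(y(-5, V(-3, -3)) + 335) + 186 = (-3*(-10 - 5 - 3) + 335) + 186 = (-3*(-18) + 335) + 186 = (54 + 335) + 186 = 389 + 186 = 575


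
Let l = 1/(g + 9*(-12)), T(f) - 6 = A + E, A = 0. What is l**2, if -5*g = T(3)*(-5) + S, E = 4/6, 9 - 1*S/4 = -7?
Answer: 225/2930944 ≈ 7.6767e-5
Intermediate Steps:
S = 64 (S = 36 - 4*(-7) = 36 + 28 = 64)
E = 2/3 (E = 4*(1/6) = 2/3 ≈ 0.66667)
T(f) = 20/3 (T(f) = 6 + (0 + 2/3) = 6 + 2/3 = 20/3)
g = -92/15 (g = -((20/3)*(-5) + 64)/5 = -(-100/3 + 64)/5 = -1/5*92/3 = -92/15 ≈ -6.1333)
l = -15/1712 (l = 1/(-92/15 + 9*(-12)) = 1/(-92/15 - 108) = 1/(-1712/15) = -15/1712 ≈ -0.0087617)
l**2 = (-15/1712)**2 = 225/2930944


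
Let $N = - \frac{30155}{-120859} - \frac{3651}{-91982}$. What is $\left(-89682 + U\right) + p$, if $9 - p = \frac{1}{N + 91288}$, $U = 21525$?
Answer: $- \frac{69159210665077966262}{1014838449462363} \approx -68148.0$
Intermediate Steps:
$N = \frac{3214973419}{11116852538}$ ($N = \left(-30155\right) \left(- \frac{1}{120859}\right) - - \frac{3651}{91982} = \frac{30155}{120859} + \frac{3651}{91982} = \frac{3214973419}{11116852538} \approx 0.2892$)
$p = \frac{9133534928308729}{1014838449462363}$ ($p = 9 - \frac{1}{\frac{3214973419}{11116852538} + 91288} = 9 - \frac{1}{\frac{1014838449462363}{11116852538}} = 9 - \frac{11116852538}{1014838449462363} = \frac{9133534928308729}{1014838449462363} \approx 9.0$)
$\left(-89682 + U\right) + p = \left(-89682 + 21525\right) + \frac{9133534928308729}{1014838449462363} = -68157 + \frac{9133534928308729}{1014838449462363} = - \frac{69159210665077966262}{1014838449462363}$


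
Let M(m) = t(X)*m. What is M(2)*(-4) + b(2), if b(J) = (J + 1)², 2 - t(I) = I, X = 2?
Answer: 9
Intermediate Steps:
t(I) = 2 - I
M(m) = 0 (M(m) = (2 - 1*2)*m = (2 - 2)*m = 0*m = 0)
b(J) = (1 + J)²
M(2)*(-4) + b(2) = 0*(-4) + (1 + 2)² = 0 + 3² = 0 + 9 = 9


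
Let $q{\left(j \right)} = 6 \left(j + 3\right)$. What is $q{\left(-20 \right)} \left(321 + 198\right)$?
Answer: $-52938$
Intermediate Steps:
$q{\left(j \right)} = 18 + 6 j$ ($q{\left(j \right)} = 6 \left(3 + j\right) = 18 + 6 j$)
$q{\left(-20 \right)} \left(321 + 198\right) = \left(18 + 6 \left(-20\right)\right) \left(321 + 198\right) = \left(18 - 120\right) 519 = \left(-102\right) 519 = -52938$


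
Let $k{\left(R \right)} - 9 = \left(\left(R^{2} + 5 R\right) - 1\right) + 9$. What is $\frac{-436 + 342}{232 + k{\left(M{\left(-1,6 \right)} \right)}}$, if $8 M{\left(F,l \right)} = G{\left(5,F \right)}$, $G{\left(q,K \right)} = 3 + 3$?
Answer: $- \frac{1504}{4053} \approx -0.37108$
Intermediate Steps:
$G{\left(q,K \right)} = 6$
$M{\left(F,l \right)} = \frac{3}{4}$ ($M{\left(F,l \right)} = \frac{1}{8} \cdot 6 = \frac{3}{4}$)
$k{\left(R \right)} = 17 + R^{2} + 5 R$ ($k{\left(R \right)} = 9 - \left(-8 - R^{2} - 5 R\right) = 9 + \left(\left(-1 + R^{2} + 5 R\right) + 9\right) = 9 + \left(8 + R^{2} + 5 R\right) = 17 + R^{2} + 5 R$)
$\frac{-436 + 342}{232 + k{\left(M{\left(-1,6 \right)} \right)}} = \frac{-436 + 342}{232 + \left(17 + \left(\frac{3}{4}\right)^{2} + 5 \cdot \frac{3}{4}\right)} = - \frac{94}{232 + \left(17 + \frac{9}{16} + \frac{15}{4}\right)} = - \frac{94}{232 + \frac{341}{16}} = - \frac{94}{\frac{4053}{16}} = \left(-94\right) \frac{16}{4053} = - \frac{1504}{4053}$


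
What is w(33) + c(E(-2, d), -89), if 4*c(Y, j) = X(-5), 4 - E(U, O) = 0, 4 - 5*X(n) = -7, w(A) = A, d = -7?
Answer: 671/20 ≈ 33.550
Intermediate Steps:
X(n) = 11/5 (X(n) = ⅘ - ⅕*(-7) = ⅘ + 7/5 = 11/5)
E(U, O) = 4 (E(U, O) = 4 - 1*0 = 4 + 0 = 4)
c(Y, j) = 11/20 (c(Y, j) = (¼)*(11/5) = 11/20)
w(33) + c(E(-2, d), -89) = 33 + 11/20 = 671/20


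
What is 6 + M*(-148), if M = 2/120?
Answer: 53/15 ≈ 3.5333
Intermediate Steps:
M = 1/60 (M = 2*(1/120) = 1/60 ≈ 0.016667)
6 + M*(-148) = 6 + (1/60)*(-148) = 6 - 37/15 = 53/15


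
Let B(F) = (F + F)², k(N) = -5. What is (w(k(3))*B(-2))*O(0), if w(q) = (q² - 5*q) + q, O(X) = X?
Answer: 0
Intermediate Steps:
B(F) = 4*F² (B(F) = (2*F)² = 4*F²)
w(q) = q² - 4*q
(w(k(3))*B(-2))*O(0) = ((-5*(-4 - 5))*(4*(-2)²))*0 = ((-5*(-9))*(4*4))*0 = (45*16)*0 = 720*0 = 0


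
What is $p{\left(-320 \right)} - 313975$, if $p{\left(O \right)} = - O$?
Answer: $-313655$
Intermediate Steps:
$p{\left(-320 \right)} - 313975 = \left(-1\right) \left(-320\right) - 313975 = 320 - 313975 = -313655$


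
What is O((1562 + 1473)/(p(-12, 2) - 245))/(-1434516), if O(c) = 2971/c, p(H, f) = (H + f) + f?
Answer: 751663/4353756060 ≈ 0.00017265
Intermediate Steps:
p(H, f) = H + 2*f
O((1562 + 1473)/(p(-12, 2) - 245))/(-1434516) = (2971/(((1562 + 1473)/((-12 + 2*2) - 245))))/(-1434516) = (2971/((3035/((-12 + 4) - 245))))*(-1/1434516) = (2971/((3035/(-8 - 245))))*(-1/1434516) = (2971/((3035/(-253))))*(-1/1434516) = (2971/((3035*(-1/253))))*(-1/1434516) = (2971/(-3035/253))*(-1/1434516) = (2971*(-253/3035))*(-1/1434516) = -751663/3035*(-1/1434516) = 751663/4353756060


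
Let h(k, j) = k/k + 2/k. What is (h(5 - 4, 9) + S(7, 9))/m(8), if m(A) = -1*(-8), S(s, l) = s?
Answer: 5/4 ≈ 1.2500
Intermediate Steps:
h(k, j) = 1 + 2/k
m(A) = 8
(h(5 - 4, 9) + S(7, 9))/m(8) = ((2 + (5 - 4))/(5 - 4) + 7)/8 = ((2 + 1)/1 + 7)*(⅛) = (1*3 + 7)*(⅛) = (3 + 7)*(⅛) = 10*(⅛) = 5/4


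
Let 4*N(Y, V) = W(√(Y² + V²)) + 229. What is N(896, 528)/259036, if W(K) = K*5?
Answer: 5429/1036144 ≈ 0.0052396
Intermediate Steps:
W(K) = 5*K
N(Y, V) = 229/4 + 5*√(V² + Y²)/4 (N(Y, V) = (5*√(Y² + V²) + 229)/4 = (5*√(V² + Y²) + 229)/4 = (229 + 5*√(V² + Y²))/4 = 229/4 + 5*√(V² + Y²)/4)
N(896, 528)/259036 = (229/4 + 5*√(528² + 896²)/4)/259036 = (229/4 + 5*√(278784 + 802816)/4)*(1/259036) = (229/4 + 5*√1081600/4)*(1/259036) = (229/4 + (5/4)*1040)*(1/259036) = (229/4 + 1300)*(1/259036) = (5429/4)*(1/259036) = 5429/1036144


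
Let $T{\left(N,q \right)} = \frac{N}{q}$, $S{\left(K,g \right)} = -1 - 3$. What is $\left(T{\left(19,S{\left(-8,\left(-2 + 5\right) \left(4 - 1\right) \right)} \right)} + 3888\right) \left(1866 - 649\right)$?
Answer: $\frac{18903661}{4} \approx 4.7259 \cdot 10^{6}$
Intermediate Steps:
$S{\left(K,g \right)} = -4$
$\left(T{\left(19,S{\left(-8,\left(-2 + 5\right) \left(4 - 1\right) \right)} \right)} + 3888\right) \left(1866 - 649\right) = \left(\frac{19}{-4} + 3888\right) \left(1866 - 649\right) = \left(19 \left(- \frac{1}{4}\right) + 3888\right) \left(1866 - 649\right) = \left(- \frac{19}{4} + 3888\right) 1217 = \frac{15533}{4} \cdot 1217 = \frac{18903661}{4}$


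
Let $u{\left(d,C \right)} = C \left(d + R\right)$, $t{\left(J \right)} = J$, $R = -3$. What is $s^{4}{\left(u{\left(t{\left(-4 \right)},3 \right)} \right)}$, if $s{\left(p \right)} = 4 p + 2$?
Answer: $45212176$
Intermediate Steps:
$u{\left(d,C \right)} = C \left(-3 + d\right)$ ($u{\left(d,C \right)} = C \left(d - 3\right) = C \left(-3 + d\right)$)
$s{\left(p \right)} = 2 + 4 p$
$s^{4}{\left(u{\left(t{\left(-4 \right)},3 \right)} \right)} = \left(2 + 4 \cdot 3 \left(-3 - 4\right)\right)^{4} = \left(2 + 4 \cdot 3 \left(-7\right)\right)^{4} = \left(2 + 4 \left(-21\right)\right)^{4} = \left(2 - 84\right)^{4} = \left(-82\right)^{4} = 45212176$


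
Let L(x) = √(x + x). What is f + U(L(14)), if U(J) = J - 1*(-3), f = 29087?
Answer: 29090 + 2*√7 ≈ 29095.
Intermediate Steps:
L(x) = √2*√x (L(x) = √(2*x) = √2*√x)
U(J) = 3 + J (U(J) = J + 3 = 3 + J)
f + U(L(14)) = 29087 + (3 + √2*√14) = 29087 + (3 + 2*√7) = 29090 + 2*√7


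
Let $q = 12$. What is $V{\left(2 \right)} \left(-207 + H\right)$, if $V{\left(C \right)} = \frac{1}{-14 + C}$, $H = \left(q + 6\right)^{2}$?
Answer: $- \frac{39}{4} \approx -9.75$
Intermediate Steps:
$H = 324$ ($H = \left(12 + 6\right)^{2} = 18^{2} = 324$)
$V{\left(2 \right)} \left(-207 + H\right) = \frac{-207 + 324}{-14 + 2} = \frac{1}{-12} \cdot 117 = \left(- \frac{1}{12}\right) 117 = - \frac{39}{4}$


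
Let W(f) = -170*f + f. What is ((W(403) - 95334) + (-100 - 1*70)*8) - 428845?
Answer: -593646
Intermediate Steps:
W(f) = -169*f
((W(403) - 95334) + (-100 - 1*70)*8) - 428845 = ((-169*403 - 95334) + (-100 - 1*70)*8) - 428845 = ((-68107 - 95334) + (-100 - 70)*8) - 428845 = (-163441 - 170*8) - 428845 = (-163441 - 1360) - 428845 = -164801 - 428845 = -593646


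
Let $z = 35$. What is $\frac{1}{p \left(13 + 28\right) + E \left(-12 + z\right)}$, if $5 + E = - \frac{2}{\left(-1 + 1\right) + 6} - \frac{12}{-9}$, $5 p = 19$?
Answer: $\frac{5}{319} \approx 0.015674$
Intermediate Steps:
$p = \frac{19}{5}$ ($p = \frac{1}{5} \cdot 19 = \frac{19}{5} \approx 3.8$)
$E = -4$ ($E = -5 - \left(- \frac{4}{3} + \frac{2}{\left(-1 + 1\right) + 6}\right) = -5 - \left(- \frac{4}{3} + \frac{2}{0 + 6}\right) = -5 + \left(- \frac{2}{6} + \frac{4}{3}\right) = -5 + \left(\left(-2\right) \frac{1}{6} + \frac{4}{3}\right) = -5 + \left(- \frac{1}{3} + \frac{4}{3}\right) = -5 + 1 = -4$)
$\frac{1}{p \left(13 + 28\right) + E \left(-12 + z\right)} = \frac{1}{\frac{19 \left(13 + 28\right)}{5} - 4 \left(-12 + 35\right)} = \frac{1}{\frac{19}{5} \cdot 41 - 92} = \frac{1}{\frac{779}{5} - 92} = \frac{1}{\frac{319}{5}} = \frac{5}{319}$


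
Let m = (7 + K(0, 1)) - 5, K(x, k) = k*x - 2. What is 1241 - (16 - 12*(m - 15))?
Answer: 1045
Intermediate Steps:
K(x, k) = -2 + k*x
m = 0 (m = (7 + (-2 + 1*0)) - 5 = (7 + (-2 + 0)) - 5 = (7 - 2) - 5 = 5 - 5 = 0)
1241 - (16 - 12*(m - 15)) = 1241 - (16 - 12*(0 - 15)) = 1241 - (16 - 12*(-15)) = 1241 - (16 + 180) = 1241 - 1*196 = 1241 - 196 = 1045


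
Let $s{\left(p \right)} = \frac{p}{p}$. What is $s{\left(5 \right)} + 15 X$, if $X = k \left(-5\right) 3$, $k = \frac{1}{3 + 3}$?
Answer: $- \frac{73}{2} \approx -36.5$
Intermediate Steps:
$k = \frac{1}{6} \approx 0.16667$
$X = - \frac{5}{2}$ ($X = \frac{1}{6} \left(-5\right) 3 = \left(- \frac{5}{6}\right) 3 = - \frac{5}{2} \approx -2.5$)
$s{\left(p \right)} = 1$
$s{\left(5 \right)} + 15 X = 1 + 15 \left(- \frac{5}{2}\right) = 1 - \frac{75}{2} = - \frac{73}{2}$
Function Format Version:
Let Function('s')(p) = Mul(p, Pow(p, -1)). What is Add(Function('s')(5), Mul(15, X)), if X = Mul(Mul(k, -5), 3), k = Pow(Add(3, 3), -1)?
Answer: Rational(-73, 2) ≈ -36.500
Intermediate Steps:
k = Rational(1, 6) (k = Pow(6, -1) = Rational(1, 6) ≈ 0.16667)
X = Rational(-5, 2) (X = Mul(Mul(Rational(1, 6), -5), 3) = Mul(Rational(-5, 6), 3) = Rational(-5, 2) ≈ -2.5000)
Function('s')(p) = 1
Add(Function('s')(5), Mul(15, X)) = Add(1, Mul(15, Rational(-5, 2))) = Add(1, Rational(-75, 2)) = Rational(-73, 2)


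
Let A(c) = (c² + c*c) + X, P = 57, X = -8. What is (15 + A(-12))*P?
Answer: 16815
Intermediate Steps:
A(c) = -8 + 2*c² (A(c) = (c² + c*c) - 8 = (c² + c²) - 8 = 2*c² - 8 = -8 + 2*c²)
(15 + A(-12))*P = (15 + (-8 + 2*(-12)²))*57 = (15 + (-8 + 2*144))*57 = (15 + (-8 + 288))*57 = (15 + 280)*57 = 295*57 = 16815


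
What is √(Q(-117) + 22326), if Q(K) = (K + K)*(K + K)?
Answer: √77082 ≈ 277.64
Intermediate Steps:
Q(K) = 4*K² (Q(K) = (2*K)*(2*K) = 4*K²)
√(Q(-117) + 22326) = √(4*(-117)² + 22326) = √(4*13689 + 22326) = √(54756 + 22326) = √77082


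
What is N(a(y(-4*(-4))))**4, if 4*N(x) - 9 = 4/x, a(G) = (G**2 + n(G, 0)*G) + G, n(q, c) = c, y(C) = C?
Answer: 141202341361/5473632256 ≈ 25.797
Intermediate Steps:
a(G) = G + G**2 (a(G) = (G**2 + 0*G) + G = (G**2 + 0) + G = G**2 + G = G + G**2)
N(x) = 9/4 + 1/x (N(x) = 9/4 + (4/x)/4 = 9/4 + 1/x)
N(a(y(-4*(-4))))**4 = (9/4 + 1/((-4*(-4))*(1 - 4*(-4))))**4 = (9/4 + 1/(16*(1 + 16)))**4 = (9/4 + 1/(16*17))**4 = (9/4 + 1/272)**4 = (613/272)**4 = 141202341361/5473632256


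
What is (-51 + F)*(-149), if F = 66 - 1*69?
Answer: 8046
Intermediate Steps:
F = -3 (F = 66 - 69 = -3)
(-51 + F)*(-149) = (-51 - 3)*(-149) = -54*(-149) = 8046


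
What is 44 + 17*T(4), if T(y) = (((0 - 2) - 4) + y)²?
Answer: 112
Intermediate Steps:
T(y) = (-6 + y)² (T(y) = ((-2 - 4) + y)² = (-6 + y)²)
44 + 17*T(4) = 44 + 17*(-6 + 4)² = 44 + 17*(-2)² = 44 + 17*4 = 44 + 68 = 112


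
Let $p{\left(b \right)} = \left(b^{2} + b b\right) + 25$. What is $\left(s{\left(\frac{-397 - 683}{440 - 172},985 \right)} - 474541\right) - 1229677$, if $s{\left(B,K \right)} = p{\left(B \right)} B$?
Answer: $- \frac{512635385084}{300763} \approx -1.7045 \cdot 10^{6}$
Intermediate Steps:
$p{\left(b \right)} = 25 + 2 b^{2}$ ($p{\left(b \right)} = \left(b^{2} + b^{2}\right) + 25 = 2 b^{2} + 25 = 25 + 2 b^{2}$)
$s{\left(B,K \right)} = B \left(25 + 2 B^{2}\right)$ ($s{\left(B,K \right)} = \left(25 + 2 B^{2}\right) B = B \left(25 + 2 B^{2}\right)$)
$\left(s{\left(\frac{-397 - 683}{440 - 172},985 \right)} - 474541\right) - 1229677 = \left(\frac{-397 - 683}{440 - 172} \left(25 + 2 \left(\frac{-397 - 683}{440 - 172}\right)^{2}\right) - 474541\right) - 1229677 = \left(- \frac{1080}{268} \left(25 + 2 \left(- \frac{1080}{268}\right)^{2}\right) - 474541\right) - 1229677 = \left(\left(-1080\right) \frac{1}{268} \left(25 + 2 \left(\left(-1080\right) \frac{1}{268}\right)^{2}\right) - 474541\right) - 1229677 = \left(- \frac{270 \left(25 + 2 \left(- \frac{270}{67}\right)^{2}\right)}{67} - 474541\right) - 1229677 = \left(- \frac{270 \left(25 + 2 \cdot \frac{72900}{4489}\right)}{67} - 474541\right) - 1229677 = \left(- \frac{270 \left(25 + \frac{145800}{4489}\right)}{67} - 474541\right) - 1229677 = \left(\left(- \frac{270}{67}\right) \frac{258025}{4489} - 474541\right) - 1229677 = \left(- \frac{69666750}{300763} - 474541\right) - 1229677 = - \frac{142794041533}{300763} - 1229677 = - \frac{512635385084}{300763}$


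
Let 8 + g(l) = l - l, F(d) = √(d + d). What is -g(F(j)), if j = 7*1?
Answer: 8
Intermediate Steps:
j = 7
F(d) = √2*√d (F(d) = √(2*d) = √2*√d)
g(l) = -8 (g(l) = -8 + (l - l) = -8 + 0 = -8)
-g(F(j)) = -1*(-8) = 8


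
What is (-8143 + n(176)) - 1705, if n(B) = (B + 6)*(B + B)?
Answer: 54216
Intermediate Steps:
n(B) = 2*B*(6 + B) (n(B) = (6 + B)*(2*B) = 2*B*(6 + B))
(-8143 + n(176)) - 1705 = (-8143 + 2*176*(6 + 176)) - 1705 = (-8143 + 2*176*182) - 1705 = (-8143 + 64064) - 1705 = 55921 - 1705 = 54216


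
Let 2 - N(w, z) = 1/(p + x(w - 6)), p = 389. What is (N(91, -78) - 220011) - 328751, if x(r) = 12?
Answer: -220052761/401 ≈ -5.4876e+5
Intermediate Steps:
N(w, z) = 801/401 (N(w, z) = 2 - 1/(389 + 12) = 2 - 1/401 = 801/401)
(N(91, -78) - 220011) - 328751 = (801/401 - 220011) - 328751 = -88223610/401 - 328751 = -220052761/401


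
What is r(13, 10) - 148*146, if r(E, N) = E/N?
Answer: -216067/10 ≈ -21607.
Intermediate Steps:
r(13, 10) - 148*146 = 13/10 - 148*146 = 13*(1/10) - 21608 = 13/10 - 21608 = -216067/10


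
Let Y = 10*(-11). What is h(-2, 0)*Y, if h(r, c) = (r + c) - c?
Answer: 220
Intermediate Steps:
Y = -110
h(r, c) = r (h(r, c) = (c + r) - c = r)
h(-2, 0)*Y = -2*(-110) = 220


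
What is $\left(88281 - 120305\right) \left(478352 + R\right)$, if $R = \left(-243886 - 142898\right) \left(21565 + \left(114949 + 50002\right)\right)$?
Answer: $2310241020372608$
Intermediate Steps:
$R = -72141404544$ ($R = - 386784 \left(21565 + 164951\right) = \left(-386784\right) 186516 = -72141404544$)
$\left(88281 - 120305\right) \left(478352 + R\right) = \left(88281 - 120305\right) \left(478352 - 72141404544\right) = \left(-32024\right) \left(-72140926192\right) = 2310241020372608$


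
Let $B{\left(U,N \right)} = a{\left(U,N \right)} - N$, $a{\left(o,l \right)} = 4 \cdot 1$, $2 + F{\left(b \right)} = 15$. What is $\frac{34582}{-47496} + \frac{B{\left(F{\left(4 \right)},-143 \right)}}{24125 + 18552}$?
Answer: $- \frac{734437051}{1013493396} \approx -0.72466$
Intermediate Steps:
$F{\left(b \right)} = 13$ ($F{\left(b \right)} = -2 + 15 = 13$)
$a{\left(o,l \right)} = 4$
$B{\left(U,N \right)} = 4 - N$
$\frac{34582}{-47496} + \frac{B{\left(F{\left(4 \right)},-143 \right)}}{24125 + 18552} = \frac{34582}{-47496} + \frac{4 - -143}{24125 + 18552} = 34582 \left(- \frac{1}{47496}\right) + \frac{4 + 143}{42677} = - \frac{17291}{23748} + 147 \cdot \frac{1}{42677} = - \frac{17291}{23748} + \frac{147}{42677} = - \frac{734437051}{1013493396}$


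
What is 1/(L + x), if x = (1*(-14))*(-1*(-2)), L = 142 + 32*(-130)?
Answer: -1/4046 ≈ -0.00024716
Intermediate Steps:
L = -4018 (L = 142 - 4160 = -4018)
x = -28 (x = -14*2 = -28)
1/(L + x) = 1/(-4018 - 28) = 1/(-4046) = -1/4046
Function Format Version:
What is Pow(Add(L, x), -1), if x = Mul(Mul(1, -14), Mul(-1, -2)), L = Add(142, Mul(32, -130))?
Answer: Rational(-1, 4046) ≈ -0.00024716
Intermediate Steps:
L = -4018 (L = Add(142, -4160) = -4018)
x = -28 (x = Mul(-14, 2) = -28)
Pow(Add(L, x), -1) = Pow(Add(-4018, -28), -1) = Pow(-4046, -1) = Rational(-1, 4046)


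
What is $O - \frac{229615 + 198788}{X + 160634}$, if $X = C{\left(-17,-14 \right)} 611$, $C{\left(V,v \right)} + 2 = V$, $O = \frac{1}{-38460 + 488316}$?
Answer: $- \frac{64239836981}{22346596800} \approx -2.8747$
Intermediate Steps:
$O = \frac{1}{449856} \approx 2.2229 \cdot 10^{-6}$
$C{\left(V,v \right)} = -2 + V$
$X = -11609$ ($X = \left(-2 - 17\right) 611 = \left(-19\right) 611 = -11609$)
$O - \frac{229615 + 198788}{X + 160634} = \frac{1}{449856} - \frac{229615 + 198788}{-11609 + 160634} = \frac{1}{449856} - \frac{428403}{149025} = \frac{1}{449856} - 428403 \cdot \frac{1}{149025} = \frac{1}{449856} - \frac{142801}{49675} = - \frac{64239836981}{22346596800}$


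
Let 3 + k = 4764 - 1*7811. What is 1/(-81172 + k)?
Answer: -1/84222 ≈ -1.1873e-5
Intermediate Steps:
k = -3050 (k = -3 + (4764 - 1*7811) = -3 + (4764 - 7811) = -3 - 3047 = -3050)
1/(-81172 + k) = 1/(-81172 - 3050) = 1/(-84222) = -1/84222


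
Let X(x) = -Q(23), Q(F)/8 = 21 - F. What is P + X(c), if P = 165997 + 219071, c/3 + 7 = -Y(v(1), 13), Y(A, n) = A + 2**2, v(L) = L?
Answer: 385084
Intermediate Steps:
Q(F) = 168 - 8*F (Q(F) = 8*(21 - F) = 168 - 8*F)
Y(A, n) = 4 + A (Y(A, n) = A + 4 = 4 + A)
c = -36 (c = -21 + 3*(-(4 + 1)) = -21 + 3*(-1*5) = -21 + 3*(-5) = -21 - 15 = -36)
X(x) = 16 (X(x) = -(168 - 8*23) = -(168 - 184) = -1*(-16) = 16)
P = 385068
P + X(c) = 385068 + 16 = 385084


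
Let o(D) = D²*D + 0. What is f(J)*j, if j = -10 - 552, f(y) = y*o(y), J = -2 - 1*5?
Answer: -1349362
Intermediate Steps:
o(D) = D³ (o(D) = D³ + 0 = D³)
J = -7 (J = -2 - 5 = -7)
f(y) = y⁴ (f(y) = y*y³ = y⁴)
j = -562
f(J)*j = (-7)⁴*(-562) = 2401*(-562) = -1349362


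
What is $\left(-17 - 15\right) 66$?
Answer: $-2112$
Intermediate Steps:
$\left(-17 - 15\right) 66 = \left(-32\right) 66 = -2112$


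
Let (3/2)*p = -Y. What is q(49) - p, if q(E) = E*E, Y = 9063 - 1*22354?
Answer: -19379/3 ≈ -6459.7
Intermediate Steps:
Y = -13291 (Y = 9063 - 22354 = -13291)
q(E) = E²
p = 26582/3 (p = 2*(-1*(-13291))/3 = (⅔)*13291 = 26582/3 ≈ 8860.7)
q(49) - p = 49² - 1*26582/3 = 2401 - 26582/3 = -19379/3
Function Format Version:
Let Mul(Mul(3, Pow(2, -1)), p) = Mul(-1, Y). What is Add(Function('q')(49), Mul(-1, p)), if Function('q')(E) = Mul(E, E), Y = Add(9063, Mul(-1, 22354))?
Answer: Rational(-19379, 3) ≈ -6459.7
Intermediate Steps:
Y = -13291 (Y = Add(9063, -22354) = -13291)
Function('q')(E) = Pow(E, 2)
p = Rational(26582, 3) (p = Mul(Rational(2, 3), Mul(-1, -13291)) = Mul(Rational(2, 3), 13291) = Rational(26582, 3) ≈ 8860.7)
Add(Function('q')(49), Mul(-1, p)) = Add(Pow(49, 2), Mul(-1, Rational(26582, 3))) = Add(2401, Rational(-26582, 3)) = Rational(-19379, 3)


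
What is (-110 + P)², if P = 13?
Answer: 9409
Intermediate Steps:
(-110 + P)² = (-110 + 13)² = (-97)² = 9409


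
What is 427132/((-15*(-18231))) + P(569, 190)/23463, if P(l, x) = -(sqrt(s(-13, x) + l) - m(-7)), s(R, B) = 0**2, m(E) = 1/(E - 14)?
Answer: 23384165219/14971388355 - sqrt(569)/23463 ≈ 1.5609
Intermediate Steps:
m(E) = 1/(-14 + E)
s(R, B) = 0
P(l, x) = -1/21 - sqrt(l) (P(l, x) = -(sqrt(0 + l) - 1/(-14 - 7)) = -(sqrt(l) - 1/(-21)) = -(sqrt(l) - 1*(-1/21)) = -(sqrt(l) + 1/21) = -(1/21 + sqrt(l)) = -1/21 - sqrt(l))
427132/((-15*(-18231))) + P(569, 190)/23463 = 427132/((-15*(-18231))) + (-1/21 - sqrt(569))/23463 = 427132/273465 + (-1/21 - sqrt(569))*(1/23463) = 427132*(1/273465) + (-1/492723 - sqrt(569)/23463) = 427132/273465 + (-1/492723 - sqrt(569)/23463) = 23384165219/14971388355 - sqrt(569)/23463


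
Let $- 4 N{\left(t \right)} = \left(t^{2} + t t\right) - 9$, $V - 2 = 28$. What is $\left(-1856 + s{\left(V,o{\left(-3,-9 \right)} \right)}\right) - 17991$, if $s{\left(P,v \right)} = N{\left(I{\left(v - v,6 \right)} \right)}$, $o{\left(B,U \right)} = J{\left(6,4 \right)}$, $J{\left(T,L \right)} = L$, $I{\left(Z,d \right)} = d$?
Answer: $- \frac{79451}{4} \approx -19863.0$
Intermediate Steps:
$V = 30$ ($V = 2 + 28 = 30$)
$o{\left(B,U \right)} = 4$
$N{\left(t \right)} = \frac{9}{4} - \frac{t^{2}}{2}$ ($N{\left(t \right)} = - \frac{\left(t^{2} + t t\right) - 9}{4} = - \frac{\left(t^{2} + t^{2}\right) - 9}{4} = - \frac{2 t^{2} - 9}{4} = - \frac{-9 + 2 t^{2}}{4} = \frac{9}{4} - \frac{t^{2}}{2}$)
$s{\left(P,v \right)} = - \frac{63}{4}$ ($s{\left(P,v \right)} = \frac{9}{4} - \frac{6^{2}}{2} = \frac{9}{4} - 18 = - \frac{63}{4}$)
$\left(-1856 + s{\left(V,o{\left(-3,-9 \right)} \right)}\right) - 17991 = \left(-1856 - \frac{63}{4}\right) - 17991 = - \frac{7487}{4} - 17991 = - \frac{79451}{4}$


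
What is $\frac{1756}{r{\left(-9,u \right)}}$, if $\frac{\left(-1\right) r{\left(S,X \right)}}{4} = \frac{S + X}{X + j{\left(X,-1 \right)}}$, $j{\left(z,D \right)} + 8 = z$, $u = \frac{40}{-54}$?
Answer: $- \frac{112384}{263} \approx -427.32$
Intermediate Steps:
$u = - \frac{20}{27}$ ($u = 40 \left(- \frac{1}{54}\right) = - \frac{20}{27} \approx -0.74074$)
$j{\left(z,D \right)} = -8 + z$
$r{\left(S,X \right)} = - \frac{4 \left(S + X\right)}{-8 + 2 X}$ ($r{\left(S,X \right)} = - 4 \frac{S + X}{X + \left(-8 + X\right)} = - 4 \frac{S + X}{-8 + 2 X} = - \frac{4 \left(S + X\right)}{-8 + 2 X}$)
$\frac{1756}{r{\left(-9,u \right)}} = \frac{1756}{2 \frac{1}{-4 - \frac{20}{27}} \left(\left(-1\right) \left(-9\right) - - \frac{20}{27}\right)} = \frac{1756}{2 \frac{1}{- \frac{128}{27}} \left(9 + \frac{20}{27}\right)} = \frac{1756}{2 \left(- \frac{27}{128}\right) \frac{263}{27}} = \frac{1756}{- \frac{263}{64}} = 1756 \left(- \frac{64}{263}\right) = - \frac{112384}{263}$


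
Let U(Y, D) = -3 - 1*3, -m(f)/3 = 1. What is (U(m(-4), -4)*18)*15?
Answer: -1620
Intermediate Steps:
m(f) = -3 (m(f) = -3*1 = -3)
U(Y, D) = -6 (U(Y, D) = -3 - 3 = -6)
(U(m(-4), -4)*18)*15 = -6*18*15 = -108*15 = -1620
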